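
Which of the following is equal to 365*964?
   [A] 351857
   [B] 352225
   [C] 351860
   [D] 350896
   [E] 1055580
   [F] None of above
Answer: C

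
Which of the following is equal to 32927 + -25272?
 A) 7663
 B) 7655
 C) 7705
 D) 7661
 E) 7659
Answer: B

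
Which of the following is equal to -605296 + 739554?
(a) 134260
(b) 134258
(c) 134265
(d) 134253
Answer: b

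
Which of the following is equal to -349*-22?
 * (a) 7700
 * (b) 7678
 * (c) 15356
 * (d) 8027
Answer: b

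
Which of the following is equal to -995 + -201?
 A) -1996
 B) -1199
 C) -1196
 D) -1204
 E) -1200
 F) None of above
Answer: C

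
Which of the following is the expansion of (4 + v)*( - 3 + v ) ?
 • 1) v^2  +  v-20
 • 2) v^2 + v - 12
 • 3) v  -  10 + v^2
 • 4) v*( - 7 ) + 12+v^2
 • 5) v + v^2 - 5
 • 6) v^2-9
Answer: 2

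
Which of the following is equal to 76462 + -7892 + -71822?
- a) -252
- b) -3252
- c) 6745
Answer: b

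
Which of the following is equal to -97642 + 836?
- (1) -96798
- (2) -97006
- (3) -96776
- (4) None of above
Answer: 4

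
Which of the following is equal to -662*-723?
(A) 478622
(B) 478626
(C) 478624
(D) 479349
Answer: B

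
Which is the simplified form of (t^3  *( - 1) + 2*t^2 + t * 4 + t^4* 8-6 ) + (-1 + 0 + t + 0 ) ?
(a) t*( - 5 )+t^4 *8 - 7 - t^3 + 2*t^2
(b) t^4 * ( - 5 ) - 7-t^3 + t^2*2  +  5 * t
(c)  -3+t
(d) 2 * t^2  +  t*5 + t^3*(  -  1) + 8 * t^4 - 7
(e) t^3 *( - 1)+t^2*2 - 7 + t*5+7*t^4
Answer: d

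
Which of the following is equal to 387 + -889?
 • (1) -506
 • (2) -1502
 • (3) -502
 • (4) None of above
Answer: 3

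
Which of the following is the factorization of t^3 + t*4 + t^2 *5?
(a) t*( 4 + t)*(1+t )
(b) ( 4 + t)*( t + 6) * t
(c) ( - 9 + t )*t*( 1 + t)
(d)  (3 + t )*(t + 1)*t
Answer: a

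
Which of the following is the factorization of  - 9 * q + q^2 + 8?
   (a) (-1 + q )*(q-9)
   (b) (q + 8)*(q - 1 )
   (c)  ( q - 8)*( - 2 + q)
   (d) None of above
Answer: d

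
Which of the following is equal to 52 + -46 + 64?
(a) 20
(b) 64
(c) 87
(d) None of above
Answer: d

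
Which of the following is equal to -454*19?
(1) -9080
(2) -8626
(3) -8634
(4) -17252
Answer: 2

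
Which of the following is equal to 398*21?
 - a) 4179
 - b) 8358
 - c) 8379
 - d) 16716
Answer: b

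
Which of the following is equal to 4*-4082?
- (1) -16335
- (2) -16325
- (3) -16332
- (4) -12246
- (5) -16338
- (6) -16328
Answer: 6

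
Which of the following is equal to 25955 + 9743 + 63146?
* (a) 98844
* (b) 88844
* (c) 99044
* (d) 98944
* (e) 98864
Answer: a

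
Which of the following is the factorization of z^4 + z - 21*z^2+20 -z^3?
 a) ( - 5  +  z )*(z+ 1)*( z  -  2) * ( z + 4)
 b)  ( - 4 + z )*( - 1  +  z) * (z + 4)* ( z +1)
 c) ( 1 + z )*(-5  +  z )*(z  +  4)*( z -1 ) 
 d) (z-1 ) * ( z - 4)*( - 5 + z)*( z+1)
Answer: c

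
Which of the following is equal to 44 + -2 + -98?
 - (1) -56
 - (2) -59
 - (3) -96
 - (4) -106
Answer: 1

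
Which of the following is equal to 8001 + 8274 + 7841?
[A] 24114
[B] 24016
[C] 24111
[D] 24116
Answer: D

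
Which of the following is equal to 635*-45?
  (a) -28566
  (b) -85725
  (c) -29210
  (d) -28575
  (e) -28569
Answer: d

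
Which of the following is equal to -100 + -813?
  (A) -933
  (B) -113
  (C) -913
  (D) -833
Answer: C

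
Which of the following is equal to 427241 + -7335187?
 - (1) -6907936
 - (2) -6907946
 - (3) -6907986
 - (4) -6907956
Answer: 2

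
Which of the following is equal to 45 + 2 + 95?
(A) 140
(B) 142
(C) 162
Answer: B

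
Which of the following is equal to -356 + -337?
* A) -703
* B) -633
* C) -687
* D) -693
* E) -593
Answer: D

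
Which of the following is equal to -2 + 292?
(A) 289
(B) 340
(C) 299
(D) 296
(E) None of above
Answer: E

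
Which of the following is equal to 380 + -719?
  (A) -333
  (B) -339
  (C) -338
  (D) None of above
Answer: B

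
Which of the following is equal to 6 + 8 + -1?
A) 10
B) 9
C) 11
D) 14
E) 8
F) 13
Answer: F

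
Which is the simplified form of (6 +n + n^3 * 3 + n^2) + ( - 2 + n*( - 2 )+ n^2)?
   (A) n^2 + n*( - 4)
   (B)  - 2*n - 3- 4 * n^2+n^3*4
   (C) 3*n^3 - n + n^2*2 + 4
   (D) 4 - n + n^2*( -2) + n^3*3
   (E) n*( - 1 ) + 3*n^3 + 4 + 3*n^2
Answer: C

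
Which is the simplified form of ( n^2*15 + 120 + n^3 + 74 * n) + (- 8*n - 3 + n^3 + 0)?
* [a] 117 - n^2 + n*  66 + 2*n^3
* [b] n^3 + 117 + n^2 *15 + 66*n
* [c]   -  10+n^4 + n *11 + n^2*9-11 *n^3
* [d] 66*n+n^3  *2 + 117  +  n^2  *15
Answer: d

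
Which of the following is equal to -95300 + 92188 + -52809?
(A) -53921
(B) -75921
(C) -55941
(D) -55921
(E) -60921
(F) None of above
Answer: D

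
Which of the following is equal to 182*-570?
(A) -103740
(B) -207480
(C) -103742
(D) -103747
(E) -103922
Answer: A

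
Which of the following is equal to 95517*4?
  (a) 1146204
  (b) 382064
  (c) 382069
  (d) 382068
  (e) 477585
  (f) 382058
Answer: d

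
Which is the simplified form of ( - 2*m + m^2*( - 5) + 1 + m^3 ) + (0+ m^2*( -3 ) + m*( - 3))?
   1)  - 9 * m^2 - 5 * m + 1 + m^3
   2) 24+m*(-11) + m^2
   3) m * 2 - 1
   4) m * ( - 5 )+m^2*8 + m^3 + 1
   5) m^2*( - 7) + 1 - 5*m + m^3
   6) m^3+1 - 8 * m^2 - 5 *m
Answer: 6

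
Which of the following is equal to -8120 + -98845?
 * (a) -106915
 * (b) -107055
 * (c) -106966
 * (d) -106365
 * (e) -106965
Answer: e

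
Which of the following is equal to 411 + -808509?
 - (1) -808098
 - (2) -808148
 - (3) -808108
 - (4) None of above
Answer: 1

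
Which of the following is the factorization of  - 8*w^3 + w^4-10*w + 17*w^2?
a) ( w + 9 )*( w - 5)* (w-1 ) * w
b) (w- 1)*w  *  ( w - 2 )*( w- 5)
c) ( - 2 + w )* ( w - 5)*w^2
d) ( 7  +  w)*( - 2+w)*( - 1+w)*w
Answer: b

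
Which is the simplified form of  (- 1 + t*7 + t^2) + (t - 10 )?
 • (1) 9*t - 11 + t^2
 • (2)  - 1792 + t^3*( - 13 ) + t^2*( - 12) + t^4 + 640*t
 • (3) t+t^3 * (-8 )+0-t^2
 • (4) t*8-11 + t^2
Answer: 4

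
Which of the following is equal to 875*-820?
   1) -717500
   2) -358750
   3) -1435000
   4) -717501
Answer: 1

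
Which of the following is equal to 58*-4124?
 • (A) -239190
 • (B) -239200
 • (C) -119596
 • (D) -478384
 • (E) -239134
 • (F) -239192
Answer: F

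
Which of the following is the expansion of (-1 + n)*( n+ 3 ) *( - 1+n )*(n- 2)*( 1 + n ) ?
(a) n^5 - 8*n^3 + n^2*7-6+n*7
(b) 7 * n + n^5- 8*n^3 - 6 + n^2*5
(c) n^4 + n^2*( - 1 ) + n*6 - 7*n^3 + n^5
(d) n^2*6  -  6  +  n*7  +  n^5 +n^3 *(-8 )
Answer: d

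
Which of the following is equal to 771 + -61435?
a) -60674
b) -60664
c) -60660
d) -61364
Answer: b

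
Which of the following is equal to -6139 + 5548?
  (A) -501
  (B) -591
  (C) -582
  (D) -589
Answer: B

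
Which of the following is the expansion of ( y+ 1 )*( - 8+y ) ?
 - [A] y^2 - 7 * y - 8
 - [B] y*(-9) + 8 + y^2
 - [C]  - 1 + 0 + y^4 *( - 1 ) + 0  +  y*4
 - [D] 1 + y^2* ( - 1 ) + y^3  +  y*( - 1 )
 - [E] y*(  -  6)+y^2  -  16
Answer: A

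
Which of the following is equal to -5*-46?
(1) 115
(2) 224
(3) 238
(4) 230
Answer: 4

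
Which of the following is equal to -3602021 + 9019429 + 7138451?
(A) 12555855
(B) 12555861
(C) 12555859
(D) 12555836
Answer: C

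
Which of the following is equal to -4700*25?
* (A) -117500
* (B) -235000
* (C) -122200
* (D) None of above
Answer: A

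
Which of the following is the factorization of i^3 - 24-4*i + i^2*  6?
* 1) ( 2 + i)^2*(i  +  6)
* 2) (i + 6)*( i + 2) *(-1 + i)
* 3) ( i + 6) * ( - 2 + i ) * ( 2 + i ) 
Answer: 3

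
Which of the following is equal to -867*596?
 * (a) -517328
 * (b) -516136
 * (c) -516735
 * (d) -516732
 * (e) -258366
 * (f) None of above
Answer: d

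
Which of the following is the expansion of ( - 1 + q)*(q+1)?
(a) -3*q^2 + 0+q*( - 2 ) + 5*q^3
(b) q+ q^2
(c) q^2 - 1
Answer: c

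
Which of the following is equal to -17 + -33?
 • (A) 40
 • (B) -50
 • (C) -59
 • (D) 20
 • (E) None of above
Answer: B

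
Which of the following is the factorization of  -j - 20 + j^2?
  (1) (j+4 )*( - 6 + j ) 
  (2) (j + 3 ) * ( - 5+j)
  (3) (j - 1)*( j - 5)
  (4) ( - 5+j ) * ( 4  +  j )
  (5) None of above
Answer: 4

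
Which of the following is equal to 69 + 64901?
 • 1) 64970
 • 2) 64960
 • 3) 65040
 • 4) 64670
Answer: 1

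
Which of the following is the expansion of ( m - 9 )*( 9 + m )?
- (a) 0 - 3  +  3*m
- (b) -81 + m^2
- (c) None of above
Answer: b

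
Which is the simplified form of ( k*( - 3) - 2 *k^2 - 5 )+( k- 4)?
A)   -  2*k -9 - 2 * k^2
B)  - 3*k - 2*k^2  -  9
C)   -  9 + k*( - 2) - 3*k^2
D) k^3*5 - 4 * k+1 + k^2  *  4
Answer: A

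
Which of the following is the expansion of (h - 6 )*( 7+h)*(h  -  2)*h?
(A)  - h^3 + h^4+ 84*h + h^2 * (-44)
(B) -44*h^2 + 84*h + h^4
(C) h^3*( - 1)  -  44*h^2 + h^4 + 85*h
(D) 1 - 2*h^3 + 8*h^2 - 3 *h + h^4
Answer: A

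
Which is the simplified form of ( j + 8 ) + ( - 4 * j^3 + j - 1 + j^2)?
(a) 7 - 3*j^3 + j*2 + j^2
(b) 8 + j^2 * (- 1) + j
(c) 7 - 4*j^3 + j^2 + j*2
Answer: c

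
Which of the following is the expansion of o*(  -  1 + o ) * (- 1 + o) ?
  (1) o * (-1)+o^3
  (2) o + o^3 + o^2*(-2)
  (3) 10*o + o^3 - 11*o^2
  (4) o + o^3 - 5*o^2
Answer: 2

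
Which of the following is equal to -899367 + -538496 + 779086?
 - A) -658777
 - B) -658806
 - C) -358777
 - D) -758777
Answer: A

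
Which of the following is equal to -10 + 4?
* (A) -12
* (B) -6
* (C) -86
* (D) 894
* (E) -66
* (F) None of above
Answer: B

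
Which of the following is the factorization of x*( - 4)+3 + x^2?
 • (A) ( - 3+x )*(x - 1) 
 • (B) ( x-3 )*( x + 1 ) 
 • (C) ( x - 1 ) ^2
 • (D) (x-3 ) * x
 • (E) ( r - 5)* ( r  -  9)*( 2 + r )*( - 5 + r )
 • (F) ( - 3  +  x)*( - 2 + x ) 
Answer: A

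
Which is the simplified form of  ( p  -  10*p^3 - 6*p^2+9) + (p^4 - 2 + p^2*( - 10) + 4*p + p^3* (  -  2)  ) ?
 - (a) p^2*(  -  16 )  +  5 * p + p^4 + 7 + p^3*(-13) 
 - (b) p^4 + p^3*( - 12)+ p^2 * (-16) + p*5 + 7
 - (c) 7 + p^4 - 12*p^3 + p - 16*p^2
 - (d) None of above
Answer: b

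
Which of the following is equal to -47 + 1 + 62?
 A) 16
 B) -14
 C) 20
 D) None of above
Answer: A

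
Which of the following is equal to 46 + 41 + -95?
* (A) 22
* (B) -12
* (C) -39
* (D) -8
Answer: D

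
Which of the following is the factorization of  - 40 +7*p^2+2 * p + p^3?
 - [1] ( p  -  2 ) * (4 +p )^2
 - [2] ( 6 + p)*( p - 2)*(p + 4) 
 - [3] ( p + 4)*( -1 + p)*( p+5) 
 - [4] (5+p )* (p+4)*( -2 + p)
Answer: 4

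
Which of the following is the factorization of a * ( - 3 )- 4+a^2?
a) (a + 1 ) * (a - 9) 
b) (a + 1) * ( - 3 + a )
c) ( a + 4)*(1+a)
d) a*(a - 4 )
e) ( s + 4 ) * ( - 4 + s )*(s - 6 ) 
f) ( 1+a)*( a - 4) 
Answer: f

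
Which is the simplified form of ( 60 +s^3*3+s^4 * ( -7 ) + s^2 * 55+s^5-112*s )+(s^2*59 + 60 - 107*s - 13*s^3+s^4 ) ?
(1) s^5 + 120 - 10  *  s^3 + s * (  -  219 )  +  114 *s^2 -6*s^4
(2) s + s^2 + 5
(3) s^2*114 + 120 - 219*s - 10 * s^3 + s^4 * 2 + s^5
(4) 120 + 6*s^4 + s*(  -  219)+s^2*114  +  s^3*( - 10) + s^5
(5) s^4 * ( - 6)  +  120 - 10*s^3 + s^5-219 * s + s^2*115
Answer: 1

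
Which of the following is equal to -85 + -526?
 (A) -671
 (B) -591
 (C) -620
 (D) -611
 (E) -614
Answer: D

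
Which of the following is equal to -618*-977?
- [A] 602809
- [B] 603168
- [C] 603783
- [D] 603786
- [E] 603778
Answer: D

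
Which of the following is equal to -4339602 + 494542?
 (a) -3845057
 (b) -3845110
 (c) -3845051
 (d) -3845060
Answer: d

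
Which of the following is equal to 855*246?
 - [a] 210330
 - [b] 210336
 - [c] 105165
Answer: a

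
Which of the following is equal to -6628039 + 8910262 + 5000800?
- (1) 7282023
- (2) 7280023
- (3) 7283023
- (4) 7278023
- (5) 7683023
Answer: 3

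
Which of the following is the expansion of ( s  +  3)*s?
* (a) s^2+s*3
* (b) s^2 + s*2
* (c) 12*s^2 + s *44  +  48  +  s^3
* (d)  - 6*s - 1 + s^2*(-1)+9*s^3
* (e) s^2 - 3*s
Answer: a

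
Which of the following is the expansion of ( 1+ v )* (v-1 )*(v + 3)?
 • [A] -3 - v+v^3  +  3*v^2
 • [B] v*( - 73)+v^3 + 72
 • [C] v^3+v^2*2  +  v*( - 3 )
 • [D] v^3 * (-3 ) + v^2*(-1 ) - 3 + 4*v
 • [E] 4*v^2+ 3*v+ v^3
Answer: A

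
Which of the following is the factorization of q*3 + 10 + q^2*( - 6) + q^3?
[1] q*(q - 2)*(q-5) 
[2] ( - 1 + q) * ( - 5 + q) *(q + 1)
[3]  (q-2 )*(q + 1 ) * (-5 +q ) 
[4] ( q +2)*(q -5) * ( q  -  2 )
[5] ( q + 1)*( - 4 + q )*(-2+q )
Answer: 3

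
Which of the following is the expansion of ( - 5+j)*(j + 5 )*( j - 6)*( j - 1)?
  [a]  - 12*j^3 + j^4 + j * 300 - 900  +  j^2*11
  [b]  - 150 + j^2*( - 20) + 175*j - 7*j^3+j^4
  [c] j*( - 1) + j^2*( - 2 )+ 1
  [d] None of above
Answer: d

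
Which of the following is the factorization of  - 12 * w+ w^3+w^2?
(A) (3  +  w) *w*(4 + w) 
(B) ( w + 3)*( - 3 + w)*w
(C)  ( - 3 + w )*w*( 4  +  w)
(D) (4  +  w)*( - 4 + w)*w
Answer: C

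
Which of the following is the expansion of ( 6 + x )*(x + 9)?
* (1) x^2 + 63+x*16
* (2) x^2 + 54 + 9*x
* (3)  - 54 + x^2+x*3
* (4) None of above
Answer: 4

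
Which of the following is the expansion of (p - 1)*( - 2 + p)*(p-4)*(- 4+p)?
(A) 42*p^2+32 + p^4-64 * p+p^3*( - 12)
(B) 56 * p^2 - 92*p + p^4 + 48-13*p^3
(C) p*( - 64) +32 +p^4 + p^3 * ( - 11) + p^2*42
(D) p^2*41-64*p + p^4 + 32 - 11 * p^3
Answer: C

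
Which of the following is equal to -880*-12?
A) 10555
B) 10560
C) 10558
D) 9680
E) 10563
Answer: B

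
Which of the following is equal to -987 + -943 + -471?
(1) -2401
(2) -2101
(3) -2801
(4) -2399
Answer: 1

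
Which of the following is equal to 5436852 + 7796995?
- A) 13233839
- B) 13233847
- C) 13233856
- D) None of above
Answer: B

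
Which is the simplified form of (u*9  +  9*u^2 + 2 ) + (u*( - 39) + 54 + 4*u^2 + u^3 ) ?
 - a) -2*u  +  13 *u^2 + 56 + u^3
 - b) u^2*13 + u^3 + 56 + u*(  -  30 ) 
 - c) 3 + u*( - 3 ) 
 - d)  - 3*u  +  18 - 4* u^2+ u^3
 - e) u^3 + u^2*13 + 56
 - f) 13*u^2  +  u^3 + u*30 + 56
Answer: b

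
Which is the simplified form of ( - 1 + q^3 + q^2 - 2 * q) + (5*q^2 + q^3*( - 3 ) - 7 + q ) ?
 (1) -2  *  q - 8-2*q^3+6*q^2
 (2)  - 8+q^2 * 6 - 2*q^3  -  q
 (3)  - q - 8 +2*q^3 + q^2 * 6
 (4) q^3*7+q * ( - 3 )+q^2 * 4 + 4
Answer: 2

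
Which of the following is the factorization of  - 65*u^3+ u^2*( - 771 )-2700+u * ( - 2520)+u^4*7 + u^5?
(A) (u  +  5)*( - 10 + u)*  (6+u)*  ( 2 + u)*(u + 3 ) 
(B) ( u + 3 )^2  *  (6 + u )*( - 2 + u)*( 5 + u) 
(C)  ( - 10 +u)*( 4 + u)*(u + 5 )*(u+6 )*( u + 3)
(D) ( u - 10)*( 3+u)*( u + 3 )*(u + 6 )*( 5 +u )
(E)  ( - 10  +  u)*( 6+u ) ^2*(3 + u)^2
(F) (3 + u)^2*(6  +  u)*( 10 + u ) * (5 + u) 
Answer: D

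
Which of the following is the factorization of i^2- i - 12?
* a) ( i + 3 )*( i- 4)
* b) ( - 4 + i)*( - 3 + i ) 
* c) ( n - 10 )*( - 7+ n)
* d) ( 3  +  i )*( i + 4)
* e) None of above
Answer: a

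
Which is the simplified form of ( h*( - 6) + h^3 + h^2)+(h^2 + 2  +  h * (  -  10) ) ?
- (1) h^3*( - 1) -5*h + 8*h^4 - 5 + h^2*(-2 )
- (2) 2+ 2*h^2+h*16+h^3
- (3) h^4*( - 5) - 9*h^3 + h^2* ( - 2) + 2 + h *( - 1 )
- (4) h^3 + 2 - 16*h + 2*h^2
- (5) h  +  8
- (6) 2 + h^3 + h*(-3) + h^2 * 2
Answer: 4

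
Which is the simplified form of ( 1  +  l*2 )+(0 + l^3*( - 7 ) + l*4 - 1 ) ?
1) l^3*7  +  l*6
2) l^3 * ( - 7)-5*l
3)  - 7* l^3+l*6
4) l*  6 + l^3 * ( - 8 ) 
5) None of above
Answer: 3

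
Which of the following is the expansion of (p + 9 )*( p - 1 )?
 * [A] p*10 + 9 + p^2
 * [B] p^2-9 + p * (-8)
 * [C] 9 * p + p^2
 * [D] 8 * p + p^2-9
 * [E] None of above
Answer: D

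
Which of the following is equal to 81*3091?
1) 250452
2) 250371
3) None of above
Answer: 2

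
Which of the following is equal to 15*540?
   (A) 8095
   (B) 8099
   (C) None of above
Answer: C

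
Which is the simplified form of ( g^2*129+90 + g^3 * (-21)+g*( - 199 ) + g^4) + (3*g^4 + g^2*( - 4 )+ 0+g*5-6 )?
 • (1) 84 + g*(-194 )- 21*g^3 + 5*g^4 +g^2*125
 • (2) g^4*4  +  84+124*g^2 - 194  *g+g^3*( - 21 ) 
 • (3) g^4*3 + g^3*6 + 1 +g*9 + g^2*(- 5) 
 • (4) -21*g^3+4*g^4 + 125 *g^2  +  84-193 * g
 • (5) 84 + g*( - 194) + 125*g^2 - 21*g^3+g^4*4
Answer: 5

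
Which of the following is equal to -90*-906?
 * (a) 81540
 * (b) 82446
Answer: a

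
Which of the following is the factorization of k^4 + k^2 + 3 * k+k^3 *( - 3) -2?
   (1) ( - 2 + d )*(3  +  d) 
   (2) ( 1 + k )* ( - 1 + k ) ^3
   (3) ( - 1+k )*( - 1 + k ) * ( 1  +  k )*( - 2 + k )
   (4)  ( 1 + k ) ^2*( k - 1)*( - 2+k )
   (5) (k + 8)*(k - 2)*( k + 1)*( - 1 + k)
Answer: 3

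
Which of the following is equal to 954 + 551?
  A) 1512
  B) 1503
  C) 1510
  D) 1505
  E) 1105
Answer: D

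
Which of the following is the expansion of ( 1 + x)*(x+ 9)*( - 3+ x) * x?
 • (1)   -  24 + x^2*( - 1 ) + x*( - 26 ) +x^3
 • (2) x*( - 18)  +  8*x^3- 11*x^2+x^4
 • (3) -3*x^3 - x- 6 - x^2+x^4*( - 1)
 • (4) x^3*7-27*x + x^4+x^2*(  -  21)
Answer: 4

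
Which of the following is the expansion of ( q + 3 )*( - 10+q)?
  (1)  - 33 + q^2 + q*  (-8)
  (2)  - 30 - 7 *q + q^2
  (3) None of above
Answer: 2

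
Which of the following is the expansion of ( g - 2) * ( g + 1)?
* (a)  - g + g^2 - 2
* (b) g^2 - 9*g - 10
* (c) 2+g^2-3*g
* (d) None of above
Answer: a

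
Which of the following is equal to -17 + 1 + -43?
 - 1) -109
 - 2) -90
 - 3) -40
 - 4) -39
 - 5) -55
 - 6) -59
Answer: 6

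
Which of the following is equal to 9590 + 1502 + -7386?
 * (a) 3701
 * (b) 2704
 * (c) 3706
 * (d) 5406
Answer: c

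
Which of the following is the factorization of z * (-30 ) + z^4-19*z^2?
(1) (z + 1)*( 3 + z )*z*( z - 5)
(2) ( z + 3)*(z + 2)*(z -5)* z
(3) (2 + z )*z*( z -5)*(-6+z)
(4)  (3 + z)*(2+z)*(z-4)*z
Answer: 2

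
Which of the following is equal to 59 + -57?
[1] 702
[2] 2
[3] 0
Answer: 2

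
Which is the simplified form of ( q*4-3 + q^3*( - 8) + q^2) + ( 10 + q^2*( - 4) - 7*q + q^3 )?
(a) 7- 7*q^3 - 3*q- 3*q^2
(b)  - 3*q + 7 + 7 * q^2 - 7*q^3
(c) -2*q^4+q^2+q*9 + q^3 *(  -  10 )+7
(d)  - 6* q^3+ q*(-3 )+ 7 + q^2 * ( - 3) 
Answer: a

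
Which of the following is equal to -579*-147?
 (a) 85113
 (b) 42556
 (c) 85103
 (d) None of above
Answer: a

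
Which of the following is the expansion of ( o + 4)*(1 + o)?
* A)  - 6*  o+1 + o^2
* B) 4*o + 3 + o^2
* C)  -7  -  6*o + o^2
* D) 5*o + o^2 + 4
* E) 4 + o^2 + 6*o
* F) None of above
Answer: D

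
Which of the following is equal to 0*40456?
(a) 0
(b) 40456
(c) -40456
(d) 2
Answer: a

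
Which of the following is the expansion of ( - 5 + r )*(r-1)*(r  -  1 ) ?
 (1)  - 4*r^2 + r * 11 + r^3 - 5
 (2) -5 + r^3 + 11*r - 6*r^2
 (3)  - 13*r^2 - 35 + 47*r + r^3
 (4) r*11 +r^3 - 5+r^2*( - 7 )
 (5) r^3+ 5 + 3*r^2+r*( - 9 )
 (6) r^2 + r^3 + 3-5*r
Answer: 4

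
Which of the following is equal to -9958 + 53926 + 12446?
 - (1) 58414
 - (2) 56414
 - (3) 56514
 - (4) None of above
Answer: 2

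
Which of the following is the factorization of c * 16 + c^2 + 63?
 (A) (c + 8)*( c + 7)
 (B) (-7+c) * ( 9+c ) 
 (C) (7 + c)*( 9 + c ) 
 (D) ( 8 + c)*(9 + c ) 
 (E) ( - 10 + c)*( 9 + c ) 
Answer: C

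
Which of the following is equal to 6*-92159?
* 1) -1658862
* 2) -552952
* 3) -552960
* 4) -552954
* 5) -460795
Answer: 4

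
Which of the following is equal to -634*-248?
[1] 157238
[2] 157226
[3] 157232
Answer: 3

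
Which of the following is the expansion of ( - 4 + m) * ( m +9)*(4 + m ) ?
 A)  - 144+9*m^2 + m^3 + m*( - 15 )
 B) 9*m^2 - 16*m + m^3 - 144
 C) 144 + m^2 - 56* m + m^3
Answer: B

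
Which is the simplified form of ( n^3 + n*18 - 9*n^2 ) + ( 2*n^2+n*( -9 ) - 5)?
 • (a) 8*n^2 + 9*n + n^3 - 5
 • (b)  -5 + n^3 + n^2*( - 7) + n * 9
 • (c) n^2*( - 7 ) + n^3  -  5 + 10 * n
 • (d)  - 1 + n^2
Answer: b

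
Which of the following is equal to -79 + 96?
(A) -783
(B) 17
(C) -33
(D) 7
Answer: B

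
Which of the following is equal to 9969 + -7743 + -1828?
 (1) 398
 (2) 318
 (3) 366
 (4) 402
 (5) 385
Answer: 1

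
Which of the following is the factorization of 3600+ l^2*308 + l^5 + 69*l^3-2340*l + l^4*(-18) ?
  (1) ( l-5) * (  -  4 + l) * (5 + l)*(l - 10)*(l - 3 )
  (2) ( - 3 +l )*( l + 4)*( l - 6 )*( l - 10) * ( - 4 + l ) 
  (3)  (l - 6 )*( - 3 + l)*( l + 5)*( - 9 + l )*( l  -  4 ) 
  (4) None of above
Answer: 4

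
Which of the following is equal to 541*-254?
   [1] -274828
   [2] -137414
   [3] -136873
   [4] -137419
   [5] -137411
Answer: 2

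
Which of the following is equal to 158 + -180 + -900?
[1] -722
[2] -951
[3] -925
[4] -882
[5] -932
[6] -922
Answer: 6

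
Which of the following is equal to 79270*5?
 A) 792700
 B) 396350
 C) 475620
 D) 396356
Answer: B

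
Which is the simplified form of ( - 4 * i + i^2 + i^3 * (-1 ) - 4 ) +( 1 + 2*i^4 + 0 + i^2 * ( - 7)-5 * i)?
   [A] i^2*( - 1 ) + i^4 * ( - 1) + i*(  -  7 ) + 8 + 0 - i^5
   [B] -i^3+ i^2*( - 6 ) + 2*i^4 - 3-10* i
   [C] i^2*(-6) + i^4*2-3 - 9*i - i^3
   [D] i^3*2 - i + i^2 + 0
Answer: C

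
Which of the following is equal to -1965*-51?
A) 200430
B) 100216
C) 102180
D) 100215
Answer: D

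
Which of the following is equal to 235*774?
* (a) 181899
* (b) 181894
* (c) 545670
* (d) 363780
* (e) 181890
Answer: e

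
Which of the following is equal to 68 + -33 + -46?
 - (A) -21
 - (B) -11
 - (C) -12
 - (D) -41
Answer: B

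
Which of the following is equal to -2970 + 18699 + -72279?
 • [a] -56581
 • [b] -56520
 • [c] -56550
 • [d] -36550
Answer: c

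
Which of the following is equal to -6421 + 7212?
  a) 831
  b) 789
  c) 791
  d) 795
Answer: c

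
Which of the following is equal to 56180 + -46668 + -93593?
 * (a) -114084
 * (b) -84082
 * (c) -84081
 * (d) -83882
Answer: c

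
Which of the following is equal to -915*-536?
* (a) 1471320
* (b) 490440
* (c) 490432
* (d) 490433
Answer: b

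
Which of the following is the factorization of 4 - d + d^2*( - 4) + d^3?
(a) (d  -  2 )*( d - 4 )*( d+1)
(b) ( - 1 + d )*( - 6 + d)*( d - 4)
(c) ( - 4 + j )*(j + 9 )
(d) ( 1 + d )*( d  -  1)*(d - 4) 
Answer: d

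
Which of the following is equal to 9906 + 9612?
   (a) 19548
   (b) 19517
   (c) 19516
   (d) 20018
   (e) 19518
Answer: e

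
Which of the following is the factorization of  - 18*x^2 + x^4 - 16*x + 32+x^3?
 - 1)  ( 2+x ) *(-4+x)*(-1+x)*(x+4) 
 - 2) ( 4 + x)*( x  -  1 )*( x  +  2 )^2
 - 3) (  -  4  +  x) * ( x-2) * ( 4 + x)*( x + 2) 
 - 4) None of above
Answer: 1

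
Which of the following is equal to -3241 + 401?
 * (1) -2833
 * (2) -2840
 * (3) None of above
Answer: 2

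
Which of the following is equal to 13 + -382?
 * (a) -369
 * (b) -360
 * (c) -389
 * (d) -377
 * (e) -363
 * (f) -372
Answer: a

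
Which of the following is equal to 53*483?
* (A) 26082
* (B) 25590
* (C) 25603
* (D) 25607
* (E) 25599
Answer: E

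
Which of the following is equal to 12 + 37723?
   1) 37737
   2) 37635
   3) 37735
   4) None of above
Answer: 3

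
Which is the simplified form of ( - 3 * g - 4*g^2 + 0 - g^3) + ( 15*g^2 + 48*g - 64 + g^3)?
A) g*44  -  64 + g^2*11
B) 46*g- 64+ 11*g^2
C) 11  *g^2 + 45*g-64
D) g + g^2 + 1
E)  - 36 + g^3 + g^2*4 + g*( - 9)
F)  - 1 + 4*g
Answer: C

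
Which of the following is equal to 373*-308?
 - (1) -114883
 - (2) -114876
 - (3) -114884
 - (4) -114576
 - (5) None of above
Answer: 3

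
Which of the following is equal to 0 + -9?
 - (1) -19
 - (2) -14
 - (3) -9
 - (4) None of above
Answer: 3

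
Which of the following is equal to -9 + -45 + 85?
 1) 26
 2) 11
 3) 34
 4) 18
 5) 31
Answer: 5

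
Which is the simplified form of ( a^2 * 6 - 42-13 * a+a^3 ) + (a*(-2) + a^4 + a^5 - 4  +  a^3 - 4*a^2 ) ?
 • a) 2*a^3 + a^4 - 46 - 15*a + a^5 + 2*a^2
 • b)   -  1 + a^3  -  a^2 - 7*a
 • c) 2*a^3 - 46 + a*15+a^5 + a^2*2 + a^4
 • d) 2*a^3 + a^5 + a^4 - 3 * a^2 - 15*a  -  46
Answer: a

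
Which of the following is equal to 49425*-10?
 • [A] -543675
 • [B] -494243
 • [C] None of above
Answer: C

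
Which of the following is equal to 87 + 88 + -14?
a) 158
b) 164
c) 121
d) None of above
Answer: d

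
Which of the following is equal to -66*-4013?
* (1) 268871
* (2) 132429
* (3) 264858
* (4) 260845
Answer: 3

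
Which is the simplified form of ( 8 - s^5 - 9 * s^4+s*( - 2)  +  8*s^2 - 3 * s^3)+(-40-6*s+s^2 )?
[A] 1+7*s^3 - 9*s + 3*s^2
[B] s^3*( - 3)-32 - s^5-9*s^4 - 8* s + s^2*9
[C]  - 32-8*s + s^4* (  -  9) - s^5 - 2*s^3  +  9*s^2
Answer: B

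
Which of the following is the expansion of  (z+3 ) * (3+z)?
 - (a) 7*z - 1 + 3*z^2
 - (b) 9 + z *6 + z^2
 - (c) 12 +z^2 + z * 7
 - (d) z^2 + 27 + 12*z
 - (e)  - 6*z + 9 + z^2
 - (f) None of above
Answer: b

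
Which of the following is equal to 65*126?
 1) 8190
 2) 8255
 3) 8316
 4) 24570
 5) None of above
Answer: 1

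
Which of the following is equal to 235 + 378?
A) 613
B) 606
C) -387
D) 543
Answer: A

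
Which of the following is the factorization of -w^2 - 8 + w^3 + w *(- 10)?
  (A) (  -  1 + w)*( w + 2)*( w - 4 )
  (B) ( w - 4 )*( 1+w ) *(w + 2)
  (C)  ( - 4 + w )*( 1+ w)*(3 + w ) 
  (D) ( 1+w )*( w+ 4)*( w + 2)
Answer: B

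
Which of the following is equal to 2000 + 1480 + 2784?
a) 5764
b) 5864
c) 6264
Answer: c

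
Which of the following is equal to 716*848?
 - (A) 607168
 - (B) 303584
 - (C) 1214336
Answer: A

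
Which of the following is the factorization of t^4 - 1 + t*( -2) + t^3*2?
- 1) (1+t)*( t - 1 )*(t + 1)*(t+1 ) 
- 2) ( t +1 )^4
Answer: 1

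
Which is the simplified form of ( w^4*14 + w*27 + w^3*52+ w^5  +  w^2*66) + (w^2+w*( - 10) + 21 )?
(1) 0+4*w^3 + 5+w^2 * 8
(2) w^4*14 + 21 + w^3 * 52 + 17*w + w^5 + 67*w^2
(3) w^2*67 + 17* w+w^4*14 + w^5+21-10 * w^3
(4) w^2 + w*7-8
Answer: 2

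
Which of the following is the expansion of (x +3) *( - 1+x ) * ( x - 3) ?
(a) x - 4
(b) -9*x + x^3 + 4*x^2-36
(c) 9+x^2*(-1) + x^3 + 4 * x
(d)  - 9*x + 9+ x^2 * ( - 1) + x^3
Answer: d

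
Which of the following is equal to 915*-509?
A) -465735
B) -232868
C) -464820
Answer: A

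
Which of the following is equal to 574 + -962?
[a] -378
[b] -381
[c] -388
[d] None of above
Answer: c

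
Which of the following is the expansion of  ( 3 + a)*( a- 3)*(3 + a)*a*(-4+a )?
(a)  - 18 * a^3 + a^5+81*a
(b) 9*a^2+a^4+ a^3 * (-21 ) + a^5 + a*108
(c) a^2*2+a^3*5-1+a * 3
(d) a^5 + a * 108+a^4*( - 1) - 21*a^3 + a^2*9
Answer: d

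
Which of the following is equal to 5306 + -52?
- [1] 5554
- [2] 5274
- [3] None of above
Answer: 3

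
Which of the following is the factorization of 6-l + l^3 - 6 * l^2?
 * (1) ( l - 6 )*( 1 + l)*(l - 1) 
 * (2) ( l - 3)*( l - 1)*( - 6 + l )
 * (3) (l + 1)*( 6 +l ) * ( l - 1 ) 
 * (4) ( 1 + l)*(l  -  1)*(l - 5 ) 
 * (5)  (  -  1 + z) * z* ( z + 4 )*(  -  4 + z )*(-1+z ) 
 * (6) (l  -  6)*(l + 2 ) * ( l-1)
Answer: 1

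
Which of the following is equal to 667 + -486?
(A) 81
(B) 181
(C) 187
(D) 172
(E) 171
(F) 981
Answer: B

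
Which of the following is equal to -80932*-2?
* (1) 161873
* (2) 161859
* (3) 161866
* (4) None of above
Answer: 4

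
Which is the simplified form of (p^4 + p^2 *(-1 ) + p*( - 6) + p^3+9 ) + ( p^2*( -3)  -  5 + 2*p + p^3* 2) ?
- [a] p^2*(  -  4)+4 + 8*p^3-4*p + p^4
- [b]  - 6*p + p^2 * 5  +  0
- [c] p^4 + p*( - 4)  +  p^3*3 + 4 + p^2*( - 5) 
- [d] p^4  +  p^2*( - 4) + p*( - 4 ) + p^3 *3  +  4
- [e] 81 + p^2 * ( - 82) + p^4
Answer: d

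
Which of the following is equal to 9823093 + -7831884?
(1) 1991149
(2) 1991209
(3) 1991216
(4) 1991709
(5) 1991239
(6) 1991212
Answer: 2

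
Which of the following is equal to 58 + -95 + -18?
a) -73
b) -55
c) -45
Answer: b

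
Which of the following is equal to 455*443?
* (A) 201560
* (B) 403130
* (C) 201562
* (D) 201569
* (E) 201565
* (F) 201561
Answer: E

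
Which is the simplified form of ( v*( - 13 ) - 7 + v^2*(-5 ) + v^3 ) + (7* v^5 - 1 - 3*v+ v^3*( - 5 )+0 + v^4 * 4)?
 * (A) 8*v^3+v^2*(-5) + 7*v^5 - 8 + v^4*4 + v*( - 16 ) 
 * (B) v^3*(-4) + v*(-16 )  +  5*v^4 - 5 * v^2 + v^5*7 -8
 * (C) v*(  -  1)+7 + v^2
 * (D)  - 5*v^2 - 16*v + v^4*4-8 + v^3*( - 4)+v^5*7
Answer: D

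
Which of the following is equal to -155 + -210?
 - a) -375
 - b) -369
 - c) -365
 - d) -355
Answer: c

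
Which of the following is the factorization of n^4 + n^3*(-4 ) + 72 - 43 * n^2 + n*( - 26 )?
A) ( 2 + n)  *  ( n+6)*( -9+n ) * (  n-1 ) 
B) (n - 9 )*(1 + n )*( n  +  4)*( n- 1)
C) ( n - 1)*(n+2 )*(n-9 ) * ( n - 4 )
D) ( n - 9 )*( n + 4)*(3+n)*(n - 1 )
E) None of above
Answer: E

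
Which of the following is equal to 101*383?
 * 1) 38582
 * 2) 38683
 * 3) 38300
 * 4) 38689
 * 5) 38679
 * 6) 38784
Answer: 2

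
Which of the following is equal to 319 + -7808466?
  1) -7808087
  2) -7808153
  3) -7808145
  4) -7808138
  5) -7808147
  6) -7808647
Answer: 5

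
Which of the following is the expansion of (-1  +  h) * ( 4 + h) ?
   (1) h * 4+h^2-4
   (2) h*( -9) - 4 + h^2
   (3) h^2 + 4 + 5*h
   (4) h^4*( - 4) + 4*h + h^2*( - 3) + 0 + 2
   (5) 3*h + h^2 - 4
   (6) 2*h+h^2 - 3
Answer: 5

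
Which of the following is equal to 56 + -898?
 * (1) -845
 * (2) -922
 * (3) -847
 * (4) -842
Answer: 4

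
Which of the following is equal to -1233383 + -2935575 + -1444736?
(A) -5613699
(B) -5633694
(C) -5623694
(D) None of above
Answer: D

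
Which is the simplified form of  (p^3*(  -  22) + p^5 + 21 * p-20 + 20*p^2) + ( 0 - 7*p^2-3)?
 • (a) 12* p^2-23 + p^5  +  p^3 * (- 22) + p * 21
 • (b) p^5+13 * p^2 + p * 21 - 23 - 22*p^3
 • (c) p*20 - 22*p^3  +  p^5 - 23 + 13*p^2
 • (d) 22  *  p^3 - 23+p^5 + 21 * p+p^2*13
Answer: b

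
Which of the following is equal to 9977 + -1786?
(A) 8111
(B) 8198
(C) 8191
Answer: C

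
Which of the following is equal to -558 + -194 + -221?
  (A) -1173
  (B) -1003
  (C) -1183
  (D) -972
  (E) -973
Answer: E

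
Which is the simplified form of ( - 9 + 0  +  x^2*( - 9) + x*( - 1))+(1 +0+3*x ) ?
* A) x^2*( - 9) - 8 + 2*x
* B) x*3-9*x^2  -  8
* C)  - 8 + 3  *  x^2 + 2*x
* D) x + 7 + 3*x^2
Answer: A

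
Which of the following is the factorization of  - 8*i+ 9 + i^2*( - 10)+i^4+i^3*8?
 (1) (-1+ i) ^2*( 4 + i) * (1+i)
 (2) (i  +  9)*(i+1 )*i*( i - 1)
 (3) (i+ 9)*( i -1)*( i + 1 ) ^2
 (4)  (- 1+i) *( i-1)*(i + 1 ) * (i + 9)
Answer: 4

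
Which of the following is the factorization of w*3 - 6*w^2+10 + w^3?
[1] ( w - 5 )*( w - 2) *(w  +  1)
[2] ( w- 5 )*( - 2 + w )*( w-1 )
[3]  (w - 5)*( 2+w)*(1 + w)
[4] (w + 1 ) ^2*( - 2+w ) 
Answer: 1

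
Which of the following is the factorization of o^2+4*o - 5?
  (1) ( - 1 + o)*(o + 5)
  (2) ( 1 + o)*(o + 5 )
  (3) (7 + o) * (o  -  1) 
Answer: 1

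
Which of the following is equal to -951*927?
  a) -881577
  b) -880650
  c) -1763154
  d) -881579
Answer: a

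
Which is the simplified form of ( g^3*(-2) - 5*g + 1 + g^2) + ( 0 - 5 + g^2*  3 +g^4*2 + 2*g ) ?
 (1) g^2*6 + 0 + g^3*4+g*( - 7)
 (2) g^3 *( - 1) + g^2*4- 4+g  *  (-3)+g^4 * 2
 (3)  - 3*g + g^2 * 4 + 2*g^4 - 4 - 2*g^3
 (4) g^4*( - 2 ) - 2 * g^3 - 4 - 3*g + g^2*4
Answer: 3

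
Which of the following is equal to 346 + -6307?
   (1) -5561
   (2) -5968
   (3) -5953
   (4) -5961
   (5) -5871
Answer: 4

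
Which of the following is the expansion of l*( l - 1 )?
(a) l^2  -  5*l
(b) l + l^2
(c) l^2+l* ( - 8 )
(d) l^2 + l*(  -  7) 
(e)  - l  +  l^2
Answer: e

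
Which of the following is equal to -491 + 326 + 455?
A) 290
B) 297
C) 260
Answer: A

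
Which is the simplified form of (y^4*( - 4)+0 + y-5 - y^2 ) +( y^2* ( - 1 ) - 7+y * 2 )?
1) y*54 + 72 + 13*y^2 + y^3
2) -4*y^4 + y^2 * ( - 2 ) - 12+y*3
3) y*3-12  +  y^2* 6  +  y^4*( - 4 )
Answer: 2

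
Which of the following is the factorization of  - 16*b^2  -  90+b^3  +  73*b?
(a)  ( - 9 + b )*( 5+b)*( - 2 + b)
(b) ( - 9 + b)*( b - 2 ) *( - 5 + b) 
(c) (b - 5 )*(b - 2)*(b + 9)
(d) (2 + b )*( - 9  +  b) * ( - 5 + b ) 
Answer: b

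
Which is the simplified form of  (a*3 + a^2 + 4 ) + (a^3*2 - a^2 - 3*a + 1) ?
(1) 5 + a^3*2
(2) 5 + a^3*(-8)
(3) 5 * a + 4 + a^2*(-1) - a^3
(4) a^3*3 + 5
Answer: 1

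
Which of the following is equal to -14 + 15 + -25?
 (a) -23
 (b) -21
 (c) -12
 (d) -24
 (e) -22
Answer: d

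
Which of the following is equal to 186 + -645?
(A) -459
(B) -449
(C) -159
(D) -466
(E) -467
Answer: A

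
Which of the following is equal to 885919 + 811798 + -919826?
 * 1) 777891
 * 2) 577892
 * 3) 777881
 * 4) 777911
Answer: 1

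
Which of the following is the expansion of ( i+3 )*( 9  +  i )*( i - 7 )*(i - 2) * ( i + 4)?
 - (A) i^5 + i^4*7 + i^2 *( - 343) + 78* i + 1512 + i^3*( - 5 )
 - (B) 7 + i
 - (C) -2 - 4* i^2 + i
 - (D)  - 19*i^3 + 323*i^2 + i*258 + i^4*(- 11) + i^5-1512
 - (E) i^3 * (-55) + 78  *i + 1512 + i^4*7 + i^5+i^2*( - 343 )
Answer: E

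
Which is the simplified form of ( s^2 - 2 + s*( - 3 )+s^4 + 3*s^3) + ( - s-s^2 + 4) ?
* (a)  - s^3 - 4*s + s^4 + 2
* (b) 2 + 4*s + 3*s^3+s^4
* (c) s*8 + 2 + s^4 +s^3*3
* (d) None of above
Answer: d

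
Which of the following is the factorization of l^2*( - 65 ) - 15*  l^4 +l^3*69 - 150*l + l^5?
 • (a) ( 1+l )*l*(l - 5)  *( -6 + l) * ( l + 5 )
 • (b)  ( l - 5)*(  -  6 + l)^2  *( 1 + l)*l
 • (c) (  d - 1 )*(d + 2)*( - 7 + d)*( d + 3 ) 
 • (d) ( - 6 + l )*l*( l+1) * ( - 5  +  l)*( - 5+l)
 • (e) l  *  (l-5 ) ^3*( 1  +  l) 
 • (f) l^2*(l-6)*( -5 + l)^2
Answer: d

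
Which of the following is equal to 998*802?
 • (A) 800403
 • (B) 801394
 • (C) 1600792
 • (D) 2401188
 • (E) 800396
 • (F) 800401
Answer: E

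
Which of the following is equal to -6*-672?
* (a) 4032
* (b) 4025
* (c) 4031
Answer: a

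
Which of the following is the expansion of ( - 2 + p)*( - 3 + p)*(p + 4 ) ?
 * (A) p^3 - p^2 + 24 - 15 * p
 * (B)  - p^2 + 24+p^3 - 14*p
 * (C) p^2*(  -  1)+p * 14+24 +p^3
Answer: B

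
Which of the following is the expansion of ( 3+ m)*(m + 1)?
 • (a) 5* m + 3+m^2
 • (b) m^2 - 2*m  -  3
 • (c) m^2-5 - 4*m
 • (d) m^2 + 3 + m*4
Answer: d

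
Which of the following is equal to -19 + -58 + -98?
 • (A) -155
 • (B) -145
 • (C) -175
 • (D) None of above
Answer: C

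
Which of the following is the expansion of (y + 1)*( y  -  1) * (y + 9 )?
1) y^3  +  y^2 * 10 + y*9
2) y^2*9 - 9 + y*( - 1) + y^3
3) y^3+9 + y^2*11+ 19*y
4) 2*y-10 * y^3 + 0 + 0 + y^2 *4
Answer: 2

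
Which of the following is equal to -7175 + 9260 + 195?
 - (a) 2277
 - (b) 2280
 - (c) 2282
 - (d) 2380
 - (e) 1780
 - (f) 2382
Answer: b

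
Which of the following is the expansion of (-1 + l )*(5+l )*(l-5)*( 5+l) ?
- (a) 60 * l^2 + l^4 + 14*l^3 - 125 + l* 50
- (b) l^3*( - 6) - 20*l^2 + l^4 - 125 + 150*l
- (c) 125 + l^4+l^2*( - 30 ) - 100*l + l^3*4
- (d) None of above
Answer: c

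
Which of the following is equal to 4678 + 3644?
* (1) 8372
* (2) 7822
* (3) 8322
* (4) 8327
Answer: 3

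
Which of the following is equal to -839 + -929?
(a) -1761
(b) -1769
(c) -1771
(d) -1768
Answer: d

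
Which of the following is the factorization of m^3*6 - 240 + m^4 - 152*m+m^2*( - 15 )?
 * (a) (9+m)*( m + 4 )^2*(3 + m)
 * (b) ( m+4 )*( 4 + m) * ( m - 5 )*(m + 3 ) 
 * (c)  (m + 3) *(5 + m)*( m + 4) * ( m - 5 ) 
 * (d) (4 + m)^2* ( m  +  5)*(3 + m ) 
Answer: b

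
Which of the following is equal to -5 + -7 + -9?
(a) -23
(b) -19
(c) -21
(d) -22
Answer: c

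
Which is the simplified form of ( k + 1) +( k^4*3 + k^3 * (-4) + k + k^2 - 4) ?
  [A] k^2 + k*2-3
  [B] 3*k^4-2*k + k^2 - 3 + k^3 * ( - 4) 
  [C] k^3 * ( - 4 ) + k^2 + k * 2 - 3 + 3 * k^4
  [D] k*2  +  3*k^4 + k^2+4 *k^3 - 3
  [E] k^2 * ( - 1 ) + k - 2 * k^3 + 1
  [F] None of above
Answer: C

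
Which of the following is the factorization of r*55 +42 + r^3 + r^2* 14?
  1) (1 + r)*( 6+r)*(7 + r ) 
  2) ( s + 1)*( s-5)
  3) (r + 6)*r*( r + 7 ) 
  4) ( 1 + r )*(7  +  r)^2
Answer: 1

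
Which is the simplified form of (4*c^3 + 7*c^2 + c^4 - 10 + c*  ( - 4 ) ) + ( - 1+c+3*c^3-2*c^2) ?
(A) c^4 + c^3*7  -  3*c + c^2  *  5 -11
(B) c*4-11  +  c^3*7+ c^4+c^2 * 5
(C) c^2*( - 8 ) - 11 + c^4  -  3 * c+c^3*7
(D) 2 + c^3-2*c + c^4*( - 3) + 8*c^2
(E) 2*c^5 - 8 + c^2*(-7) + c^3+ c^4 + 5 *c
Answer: A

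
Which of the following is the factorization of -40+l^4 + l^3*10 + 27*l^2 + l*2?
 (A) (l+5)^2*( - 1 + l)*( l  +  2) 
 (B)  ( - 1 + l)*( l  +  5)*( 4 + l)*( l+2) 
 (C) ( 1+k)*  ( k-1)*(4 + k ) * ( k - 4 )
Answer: B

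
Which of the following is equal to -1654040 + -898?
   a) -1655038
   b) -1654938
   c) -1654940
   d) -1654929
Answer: b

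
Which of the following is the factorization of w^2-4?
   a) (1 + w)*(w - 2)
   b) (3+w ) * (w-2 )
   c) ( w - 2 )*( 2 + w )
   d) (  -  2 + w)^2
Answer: c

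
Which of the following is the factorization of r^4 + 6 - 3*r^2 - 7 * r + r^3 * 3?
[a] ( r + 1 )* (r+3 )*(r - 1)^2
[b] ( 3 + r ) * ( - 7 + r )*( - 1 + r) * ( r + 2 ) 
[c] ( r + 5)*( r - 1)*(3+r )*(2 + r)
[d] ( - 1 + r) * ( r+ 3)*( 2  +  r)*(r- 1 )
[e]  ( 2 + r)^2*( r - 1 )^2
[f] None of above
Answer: d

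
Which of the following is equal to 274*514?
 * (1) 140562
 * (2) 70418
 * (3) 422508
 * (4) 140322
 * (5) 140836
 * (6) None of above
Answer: 5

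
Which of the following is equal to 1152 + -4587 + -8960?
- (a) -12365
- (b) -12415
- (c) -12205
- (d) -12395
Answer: d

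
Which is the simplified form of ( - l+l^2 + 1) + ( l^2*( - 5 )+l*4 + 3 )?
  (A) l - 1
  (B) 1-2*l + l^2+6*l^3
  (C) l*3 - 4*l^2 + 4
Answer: C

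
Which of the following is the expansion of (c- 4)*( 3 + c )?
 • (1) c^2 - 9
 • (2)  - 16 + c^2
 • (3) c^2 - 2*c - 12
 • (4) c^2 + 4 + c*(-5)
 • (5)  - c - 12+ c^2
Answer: 5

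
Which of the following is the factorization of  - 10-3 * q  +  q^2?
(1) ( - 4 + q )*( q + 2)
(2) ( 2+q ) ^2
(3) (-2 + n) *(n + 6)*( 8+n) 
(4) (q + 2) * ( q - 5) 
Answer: 4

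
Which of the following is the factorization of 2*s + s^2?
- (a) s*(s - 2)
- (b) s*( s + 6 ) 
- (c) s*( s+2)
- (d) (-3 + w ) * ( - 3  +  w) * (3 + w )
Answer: c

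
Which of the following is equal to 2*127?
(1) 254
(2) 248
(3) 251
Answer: 1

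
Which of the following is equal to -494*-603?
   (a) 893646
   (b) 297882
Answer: b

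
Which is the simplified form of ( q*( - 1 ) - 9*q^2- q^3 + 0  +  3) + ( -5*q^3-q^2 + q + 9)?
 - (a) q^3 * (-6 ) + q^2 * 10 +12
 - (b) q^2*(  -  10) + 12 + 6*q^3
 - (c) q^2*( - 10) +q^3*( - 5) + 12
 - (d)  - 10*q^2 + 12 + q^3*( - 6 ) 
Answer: d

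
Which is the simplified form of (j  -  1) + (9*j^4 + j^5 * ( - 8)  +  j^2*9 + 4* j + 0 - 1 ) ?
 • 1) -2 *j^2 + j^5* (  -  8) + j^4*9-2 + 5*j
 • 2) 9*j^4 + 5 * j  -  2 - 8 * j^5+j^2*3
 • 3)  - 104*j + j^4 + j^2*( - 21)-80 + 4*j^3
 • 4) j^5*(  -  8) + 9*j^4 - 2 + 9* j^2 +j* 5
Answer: 4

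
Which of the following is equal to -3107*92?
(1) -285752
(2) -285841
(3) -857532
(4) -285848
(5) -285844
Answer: 5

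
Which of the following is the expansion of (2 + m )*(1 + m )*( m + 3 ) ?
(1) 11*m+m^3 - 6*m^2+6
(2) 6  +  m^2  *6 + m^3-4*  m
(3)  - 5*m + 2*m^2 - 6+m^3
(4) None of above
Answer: 4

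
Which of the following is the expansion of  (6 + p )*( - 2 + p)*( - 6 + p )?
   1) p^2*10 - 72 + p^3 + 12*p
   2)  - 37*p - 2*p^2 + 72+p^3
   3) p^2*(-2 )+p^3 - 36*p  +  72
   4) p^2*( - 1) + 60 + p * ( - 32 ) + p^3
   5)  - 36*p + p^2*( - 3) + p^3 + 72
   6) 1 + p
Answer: 3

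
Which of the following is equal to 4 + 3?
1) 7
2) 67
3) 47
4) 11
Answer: 1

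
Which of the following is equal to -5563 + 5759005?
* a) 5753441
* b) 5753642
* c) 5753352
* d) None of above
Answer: d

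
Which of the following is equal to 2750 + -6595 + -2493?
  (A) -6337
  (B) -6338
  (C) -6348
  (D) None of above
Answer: B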